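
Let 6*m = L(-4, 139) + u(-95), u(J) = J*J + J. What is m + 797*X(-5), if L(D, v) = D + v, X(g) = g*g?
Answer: 128615/6 ≈ 21436.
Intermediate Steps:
X(g) = g²
u(J) = J + J² (u(J) = J² + J = J + J²)
m = 9065/6 (m = ((-4 + 139) - 95*(1 - 95))/6 = (135 - 95*(-94))/6 = (135 + 8930)/6 = (⅙)*9065 = 9065/6 ≈ 1510.8)
m + 797*X(-5) = 9065/6 + 797*(-5)² = 9065/6 + 797*25 = 9065/6 + 19925 = 128615/6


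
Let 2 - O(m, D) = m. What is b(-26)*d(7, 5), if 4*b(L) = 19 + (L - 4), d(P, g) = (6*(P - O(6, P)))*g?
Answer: -1815/2 ≈ -907.50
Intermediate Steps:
O(m, D) = 2 - m
d(P, g) = g*(24 + 6*P) (d(P, g) = (6*(P - (2 - 1*6)))*g = (6*(P - (2 - 6)))*g = (6*(P - 1*(-4)))*g = (6*(P + 4))*g = (6*(4 + P))*g = (24 + 6*P)*g = g*(24 + 6*P))
b(L) = 15/4 + L/4 (b(L) = (19 + (L - 4))/4 = (19 + (-4 + L))/4 = (15 + L)/4 = 15/4 + L/4)
b(-26)*d(7, 5) = (15/4 + (1/4)*(-26))*(6*5*(4 + 7)) = (15/4 - 13/2)*(6*5*11) = -11/4*330 = -1815/2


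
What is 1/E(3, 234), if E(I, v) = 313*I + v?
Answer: 1/1173 ≈ 0.00085251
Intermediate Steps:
E(I, v) = v + 313*I
1/E(3, 234) = 1/(234 + 313*3) = 1/(234 + 939) = 1/1173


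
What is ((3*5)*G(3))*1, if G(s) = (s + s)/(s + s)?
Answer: 15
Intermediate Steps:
G(s) = 1 (G(s) = (2*s)/((2*s)) = (2*s)*(1/(2*s)) = 1)
((3*5)*G(3))*1 = ((3*5)*1)*1 = (15*1)*1 = 15*1 = 15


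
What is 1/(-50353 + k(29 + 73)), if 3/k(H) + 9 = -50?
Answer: -59/2970830 ≈ -1.9860e-5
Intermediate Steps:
k(H) = -3/59 (k(H) = 3/(-9 - 50) = 3/(-59) = 3*(-1/59) = -3/59)
1/(-50353 + k(29 + 73)) = 1/(-50353 - 3/59) = 1/(-2970830/59) = -59/2970830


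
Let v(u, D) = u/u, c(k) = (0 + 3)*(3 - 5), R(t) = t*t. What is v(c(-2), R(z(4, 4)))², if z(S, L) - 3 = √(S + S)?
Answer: 1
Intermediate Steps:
z(S, L) = 3 + √2*√S (z(S, L) = 3 + √(S + S) = 3 + √(2*S) = 3 + √2*√S)
R(t) = t²
c(k) = -6 (c(k) = 3*(-2) = -6)
v(u, D) = 1
v(c(-2), R(z(4, 4)))² = 1² = 1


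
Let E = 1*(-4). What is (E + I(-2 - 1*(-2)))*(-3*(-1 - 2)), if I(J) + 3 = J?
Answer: -63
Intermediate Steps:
E = -4
I(J) = -3 + J
(E + I(-2 - 1*(-2)))*(-3*(-1 - 2)) = (-4 + (-3 + (-2 - 1*(-2))))*(-3*(-1 - 2)) = (-4 + (-3 + (-2 + 2)))*(-3*(-3)) = (-4 + (-3 + 0))*9 = (-4 - 3)*9 = -7*9 = -63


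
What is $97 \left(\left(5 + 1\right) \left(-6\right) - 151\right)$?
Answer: $-18139$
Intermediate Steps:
$97 \left(\left(5 + 1\right) \left(-6\right) - 151\right) = 97 \left(6 \left(-6\right) - 151\right) = 97 \left(-36 - 151\right) = 97 \left(-187\right) = -18139$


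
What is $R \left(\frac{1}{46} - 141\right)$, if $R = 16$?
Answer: $- \frac{51880}{23} \approx -2255.7$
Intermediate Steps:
$R \left(\frac{1}{46} - 141\right) = 16 \left(\frac{1}{46} - 141\right) = 16 \left(- \frac{6485}{46}\right) = - \frac{51880}{23}$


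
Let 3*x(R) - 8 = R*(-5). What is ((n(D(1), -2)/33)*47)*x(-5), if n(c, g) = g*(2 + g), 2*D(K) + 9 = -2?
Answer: 0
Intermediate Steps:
x(R) = 8/3 - 5*R/3 (x(R) = 8/3 + (R*(-5))/3 = 8/3 + (-5*R)/3 = 8/3 - 5*R/3)
D(K) = -11/2 (D(K) = -9/2 + (1/2)*(-2) = -9/2 - 1 = -11/2)
((n(D(1), -2)/33)*47)*x(-5) = ((-2*(2 - 2)/33)*47)*(8/3 - 5/3*(-5)) = ((-2*0*(1/33))*47)*(8/3 + 25/3) = ((0*(1/33))*47)*11 = (0*47)*11 = 0*11 = 0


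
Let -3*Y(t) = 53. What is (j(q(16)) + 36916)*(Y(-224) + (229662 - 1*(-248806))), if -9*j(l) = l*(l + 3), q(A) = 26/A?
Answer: 30520062085385/1728 ≈ 1.7662e+10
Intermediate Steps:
Y(t) = -53/3 (Y(t) = -⅓*53 = -53/3)
j(l) = -l*(3 + l)/9 (j(l) = -l*(l + 3)/9 = -l*(3 + l)/9)
(j(q(16)) + 36916)*(Y(-224) + (229662 - 1*(-248806))) = (-26/16*(3 + 26/16)/9 + 36916)*(-53/3 + (229662 - 1*(-248806))) = (-26*(1/16)*(3 + 26*(1/16))/9 + 36916)*(-53/3 + (229662 + 248806)) = (-⅑*13/8*(3 + 13/8) + 36916)*(-53/3 + 478468) = (-⅑*13/8*37/8 + 36916)*(1435351/3) = (-481/576 + 36916)*(1435351/3) = (21263135/576)*(1435351/3) = 30520062085385/1728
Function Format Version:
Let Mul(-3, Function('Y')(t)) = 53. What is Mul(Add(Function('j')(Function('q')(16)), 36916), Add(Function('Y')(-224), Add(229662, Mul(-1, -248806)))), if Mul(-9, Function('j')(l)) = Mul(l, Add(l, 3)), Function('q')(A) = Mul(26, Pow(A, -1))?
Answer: Rational(30520062085385, 1728) ≈ 1.7662e+10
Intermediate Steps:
Function('Y')(t) = Rational(-53, 3) (Function('Y')(t) = Mul(Rational(-1, 3), 53) = Rational(-53, 3))
Function('j')(l) = Mul(Rational(-1, 9), l, Add(3, l)) (Function('j')(l) = Mul(Rational(-1, 9), Mul(l, Add(l, 3))) = Mul(Rational(-1, 9), Mul(l, Add(3, l))) = Mul(Rational(-1, 9), l, Add(3, l)))
Mul(Add(Function('j')(Function('q')(16)), 36916), Add(Function('Y')(-224), Add(229662, Mul(-1, -248806)))) = Mul(Add(Mul(Rational(-1, 9), Mul(26, Pow(16, -1)), Add(3, Mul(26, Pow(16, -1)))), 36916), Add(Rational(-53, 3), Add(229662, Mul(-1, -248806)))) = Mul(Add(Mul(Rational(-1, 9), Mul(26, Rational(1, 16)), Add(3, Mul(26, Rational(1, 16)))), 36916), Add(Rational(-53, 3), Add(229662, 248806))) = Mul(Add(Mul(Rational(-1, 9), Rational(13, 8), Add(3, Rational(13, 8))), 36916), Add(Rational(-53, 3), 478468)) = Mul(Add(Mul(Rational(-1, 9), Rational(13, 8), Rational(37, 8)), 36916), Rational(1435351, 3)) = Mul(Add(Rational(-481, 576), 36916), Rational(1435351, 3)) = Mul(Rational(21263135, 576), Rational(1435351, 3)) = Rational(30520062085385, 1728)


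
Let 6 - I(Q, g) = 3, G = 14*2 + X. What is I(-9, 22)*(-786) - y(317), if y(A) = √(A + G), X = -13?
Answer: -2358 - 2*√83 ≈ -2376.2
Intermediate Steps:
G = 15 (G = 14*2 - 13 = 28 - 13 = 15)
I(Q, g) = 3 (I(Q, g) = 6 - 1*3 = 6 - 3 = 3)
y(A) = √(15 + A) (y(A) = √(A + 15) = √(15 + A))
I(-9, 22)*(-786) - y(317) = 3*(-786) - √(15 + 317) = -2358 - √332 = -2358 - 2*√83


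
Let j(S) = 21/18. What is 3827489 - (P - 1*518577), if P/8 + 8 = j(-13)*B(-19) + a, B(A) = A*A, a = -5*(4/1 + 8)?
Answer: 13029722/3 ≈ 4.3432e+6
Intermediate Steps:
j(S) = 7/6 (j(S) = 21*(1/18) = 7/6)
a = -60 (a = -5*(4*1 + 8) = -5*(4 + 8) = -5*12 = -60)
B(A) = A**2
P = 8476/3 (P = -64 + 8*((7/6)*(-19)**2 - 60) = -64 + 8*((7/6)*361 - 60) = -64 + 8*(2527/6 - 60) = -64 + 8*(2167/6) = -64 + 8668/3 = 8476/3 ≈ 2825.3)
3827489 - (P - 1*518577) = 3827489 - (8476/3 - 1*518577) = 3827489 - (8476/3 - 518577) = 3827489 - 1*(-1547255/3) = 3827489 + 1547255/3 = 13029722/3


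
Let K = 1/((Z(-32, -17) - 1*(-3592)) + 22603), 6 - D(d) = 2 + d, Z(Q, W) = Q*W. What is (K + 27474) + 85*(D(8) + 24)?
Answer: 780083587/26739 ≈ 29174.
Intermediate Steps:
D(d) = 4 - d (D(d) = 6 - (2 + d) = 6 + (-2 - d) = 4 - d)
K = 1/26739 (K = 1/((-32*(-17) - 1*(-3592)) + 22603) = 1/((544 + 3592) + 22603) = 1/(4136 + 22603) = 1/26739 ≈ 3.7399e-5)
(K + 27474) + 85*(D(8) + 24) = (1/26739 + 27474) + 85*((4 - 1*8) + 24) = 734627287/26739 + 85*((4 - 8) + 24) = 734627287/26739 + 85*(-4 + 24) = 734627287/26739 + 85*20 = 734627287/26739 + 1700 = 780083587/26739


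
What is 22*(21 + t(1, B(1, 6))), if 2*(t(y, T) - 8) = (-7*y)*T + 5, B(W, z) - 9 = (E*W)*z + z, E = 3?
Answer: -1848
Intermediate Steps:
B(W, z) = 9 + z + 3*W*z (B(W, z) = 9 + ((3*W)*z + z) = 9 + (3*W*z + z) = 9 + (z + 3*W*z) = 9 + z + 3*W*z)
t(y, T) = 21/2 - 7*T*y/2 (t(y, T) = 8 + ((-7*y)*T + 5)/2 = 8 + (-7*T*y + 5)/2 = 8 + (5 - 7*T*y)/2 = 8 + (5/2 - 7*T*y/2) = 21/2 - 7*T*y/2)
22*(21 + t(1, B(1, 6))) = 22*(21 + (21/2 - 7/2*(9 + 6 + 3*1*6)*1)) = 22*(21 + (21/2 - 7/2*(9 + 6 + 18)*1)) = 22*(21 + (21/2 - 7/2*33*1)) = 22*(21 + (21/2 - 231/2)) = 22*(21 - 105) = 22*(-84) = -1848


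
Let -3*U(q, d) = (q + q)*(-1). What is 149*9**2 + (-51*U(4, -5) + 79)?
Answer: 12012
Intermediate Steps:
U(q, d) = 2*q/3 (U(q, d) = -(q + q)*(-1)/3 = -2*q*(-1)/3 = -(-2)*q/3 = 2*q/3)
149*9**2 + (-51*U(4, -5) + 79) = 149*9**2 + (-34*4 + 79) = 149*81 + (-51*8/3 + 79) = 12069 + (-136 + 79) = 12069 - 57 = 12012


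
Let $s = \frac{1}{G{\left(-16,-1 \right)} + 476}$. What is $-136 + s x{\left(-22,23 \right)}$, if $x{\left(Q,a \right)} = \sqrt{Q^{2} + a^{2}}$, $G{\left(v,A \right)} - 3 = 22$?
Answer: $-136 + \frac{\sqrt{1013}}{501} \approx -135.94$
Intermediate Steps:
$G{\left(v,A \right)} = 25$ ($G{\left(v,A \right)} = 3 + 22 = 25$)
$s = \frac{1}{501}$ ($s = \frac{1}{25 + 476} = \frac{1}{501} \approx 0.001996$)
$-136 + s x{\left(-22,23 \right)} = -136 + \frac{\sqrt{\left(-22\right)^{2} + 23^{2}}}{501} = -136 + \frac{\sqrt{484 + 529}}{501} = -136 + \frac{\sqrt{1013}}{501}$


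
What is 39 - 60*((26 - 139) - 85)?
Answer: 11919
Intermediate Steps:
39 - 60*((26 - 139) - 85) = 39 - 60*(-113 - 85) = 39 - 60*(-198) = 39 + 11880 = 11919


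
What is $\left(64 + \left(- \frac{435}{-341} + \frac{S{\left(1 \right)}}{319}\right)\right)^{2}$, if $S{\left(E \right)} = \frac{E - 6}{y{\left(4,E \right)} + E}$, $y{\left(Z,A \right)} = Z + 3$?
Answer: $\frac{26666204028489}{6258708544} \approx 4260.7$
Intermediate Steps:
$y{\left(Z,A \right)} = 3 + Z$
$S{\left(E \right)} = \frac{-6 + E}{7 + E}$ ($S{\left(E \right)} = \frac{E - 6}{\left(3 + 4\right) + E} = \frac{-6 + E}{7 + E}$)
$\left(64 + \left(- \frac{435}{-341} + \frac{S{\left(1 \right)}}{319}\right)\right)^{2} = \left(64 + \left(- \frac{435}{-341} + \frac{\frac{1}{7 + 1} \left(-6 + 1\right)}{319}\right)\right)^{2} = \left(64 + \left(\left(-435\right) \left(- \frac{1}{341}\right) + \frac{1}{8} \left(-5\right) \frac{1}{319}\right)\right)^{2} = \left(64 + \left(\frac{435}{341} + \frac{1}{8} \left(-5\right) \frac{1}{319}\right)\right)^{2} = \left(64 + \left(\frac{435}{341} - \frac{5}{2552}\right)\right)^{2} = \left(64 + \frac{100765}{79112}\right)^{2} = \left(\frac{5163933}{79112}\right)^{2} = \frac{26666204028489}{6258708544}$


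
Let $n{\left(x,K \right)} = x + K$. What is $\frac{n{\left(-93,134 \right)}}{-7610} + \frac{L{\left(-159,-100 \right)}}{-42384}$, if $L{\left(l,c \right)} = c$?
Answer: $- \frac{122093}{40317780} \approx -0.0030283$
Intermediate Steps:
$n{\left(x,K \right)} = K + x$
$\frac{n{\left(-93,134 \right)}}{-7610} + \frac{L{\left(-159,-100 \right)}}{-42384} = \frac{134 - 93}{-7610} - \frac{100}{-42384} = 41 \left(- \frac{1}{7610}\right) - - \frac{25}{10596} = - \frac{41}{7610} + \frac{25}{10596} = - \frac{122093}{40317780}$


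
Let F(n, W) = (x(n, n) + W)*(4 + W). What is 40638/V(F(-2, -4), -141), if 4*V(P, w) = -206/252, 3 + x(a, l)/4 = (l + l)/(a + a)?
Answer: -20481552/103 ≈ -1.9885e+5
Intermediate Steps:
x(a, l) = -12 + 4*l/a (x(a, l) = -12 + 4*((l + l)/(a + a)) = -12 + 4*((2*l)/((2*a))) = -12 + 4*((2*l)*(1/(2*a))) = -12 + 4*(l/a) = -12 + 4*l/a)
F(n, W) = (-8 + W)*(4 + W) (F(n, W) = ((-12 + 4*n/n) + W)*(4 + W) = ((-12 + 4) + W)*(4 + W) = (-8 + W)*(4 + W))
V(P, w) = -103/504 (V(P, w) = (-206/252)/4 = (-206*1/252)/4 = (1/4)*(-103/126) = -103/504)
40638/V(F(-2, -4), -141) = 40638/(-103/504) = 40638*(-504/103) = -20481552/103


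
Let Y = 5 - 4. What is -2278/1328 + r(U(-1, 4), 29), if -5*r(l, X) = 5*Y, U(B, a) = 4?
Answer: -1803/664 ≈ -2.7154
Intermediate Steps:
Y = 1
r(l, X) = -1
-2278/1328 + r(U(-1, 4), 29) = -2278/1328 - 1 = -2278*1/1328 - 1 = -1139/664 - 1 = -1803/664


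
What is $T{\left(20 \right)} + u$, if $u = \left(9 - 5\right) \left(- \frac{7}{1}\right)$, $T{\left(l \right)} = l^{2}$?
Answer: $372$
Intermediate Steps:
$u = -28$ ($u = 4 \left(\left(-7\right) 1\right) = 4 \left(-7\right) = -28$)
$T{\left(20 \right)} + u = 20^{2} - 28 = 400 - 28 = 372$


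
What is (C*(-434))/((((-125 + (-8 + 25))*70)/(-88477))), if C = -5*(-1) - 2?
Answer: -2742787/180 ≈ -15238.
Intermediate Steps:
C = 3 (C = 5 - 2 = 3)
(C*(-434))/((((-125 + (-8 + 25))*70)/(-88477))) = (3*(-434))/((((-125 + (-8 + 25))*70)/(-88477))) = -1302*(-88477/(70*(-125 + 17))) = -1302/(-108*70*(-1/88477)) = -1302/((-7560*(-1/88477))) = -1302/7560/88477 = -1302*88477/7560 = -2742787/180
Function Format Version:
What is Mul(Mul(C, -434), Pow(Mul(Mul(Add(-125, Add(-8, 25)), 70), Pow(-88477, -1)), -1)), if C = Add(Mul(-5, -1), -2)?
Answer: Rational(-2742787, 180) ≈ -15238.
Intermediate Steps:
C = 3 (C = Add(5, -2) = 3)
Mul(Mul(C, -434), Pow(Mul(Mul(Add(-125, Add(-8, 25)), 70), Pow(-88477, -1)), -1)) = Mul(Mul(3, -434), Pow(Mul(Mul(Add(-125, Add(-8, 25)), 70), Pow(-88477, -1)), -1)) = Mul(-1302, Pow(Mul(Mul(Add(-125, 17), 70), Rational(-1, 88477)), -1)) = Mul(-1302, Pow(Mul(Mul(-108, 70), Rational(-1, 88477)), -1)) = Mul(-1302, Pow(Mul(-7560, Rational(-1, 88477)), -1)) = Mul(-1302, Pow(Rational(7560, 88477), -1)) = Mul(-1302, Rational(88477, 7560)) = Rational(-2742787, 180)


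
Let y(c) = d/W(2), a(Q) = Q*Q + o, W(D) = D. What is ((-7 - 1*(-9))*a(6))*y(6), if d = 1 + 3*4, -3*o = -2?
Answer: 1430/3 ≈ 476.67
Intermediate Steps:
o = 2/3 (o = -1/3*(-2) = 2/3 ≈ 0.66667)
d = 13 (d = 1 + 12 = 13)
a(Q) = 2/3 + Q**2 (a(Q) = Q*Q + 2/3 = Q**2 + 2/3 = 2/3 + Q**2)
y(c) = 13/2
((-7 - 1*(-9))*a(6))*y(6) = ((-7 - 1*(-9))*(2/3 + 6**2))*(13/2) = ((-7 + 9)*(2/3 + 36))*(13/2) = (2*(110/3))*(13/2) = (220/3)*(13/2) = 1430/3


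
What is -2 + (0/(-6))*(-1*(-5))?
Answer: -2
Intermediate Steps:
-2 + (0/(-6))*(-1*(-5)) = -2 + (0*(-1/6))*5 = -2 + 0*5 = -2 + 0 = -2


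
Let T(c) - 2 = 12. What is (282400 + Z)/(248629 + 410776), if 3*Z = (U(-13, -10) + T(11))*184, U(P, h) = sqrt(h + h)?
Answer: 849776/1978215 + 368*I*sqrt(5)/1978215 ≈ 0.42957 + 0.00041597*I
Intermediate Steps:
U(P, h) = sqrt(2)*sqrt(h) (U(P, h) = sqrt(2*h) = sqrt(2)*sqrt(h))
T(c) = 14 (T(c) = 2 + 12 = 14)
Z = 2576/3 + 368*I*sqrt(5)/3 (Z = ((sqrt(2)*sqrt(-10) + 14)*184)/3 = ((sqrt(2)*(I*sqrt(10)) + 14)*184)/3 = ((2*I*sqrt(5) + 14)*184)/3 = ((14 + 2*I*sqrt(5))*184)/3 = (2576 + 368*I*sqrt(5))/3 = 2576/3 + 368*I*sqrt(5)/3 ≈ 858.67 + 274.29*I)
(282400 + Z)/(248629 + 410776) = (282400 + (2576/3 + 368*I*sqrt(5)/3))/(248629 + 410776) = (849776/3 + 368*I*sqrt(5)/3)/659405 = (849776/3 + 368*I*sqrt(5)/3)*(1/659405) = 849776/1978215 + 368*I*sqrt(5)/1978215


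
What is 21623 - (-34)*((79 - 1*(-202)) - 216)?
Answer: 23833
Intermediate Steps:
21623 - (-34)*((79 - 1*(-202)) - 216) = 21623 - (-34)*((79 + 202) - 216) = 21623 - (-34)*(281 - 216) = 21623 - (-34)*65 = 21623 - 1*(-2210) = 21623 + 2210 = 23833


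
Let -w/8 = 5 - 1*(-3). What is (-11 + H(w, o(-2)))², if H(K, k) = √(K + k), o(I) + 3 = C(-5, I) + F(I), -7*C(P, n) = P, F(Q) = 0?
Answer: 383/7 - 88*I*√203/7 ≈ 54.714 - 179.12*I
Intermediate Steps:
w = -64 (w = -8*(5 - 1*(-3)) = -8*(5 + 3) = -8*8 = -64)
C(P, n) = -P/7
o(I) = -16/7 (o(I) = -3 + (-⅐*(-5) + 0) = -3 + (5/7 + 0) = -3 + 5/7 = -16/7)
(-11 + H(w, o(-2)))² = (-11 + √(-64 - 16/7))² = (-11 + √(-464/7))² = (-11 + 4*I*√203/7)²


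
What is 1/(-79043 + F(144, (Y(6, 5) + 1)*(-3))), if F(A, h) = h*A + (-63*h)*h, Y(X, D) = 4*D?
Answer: -1/338162 ≈ -2.9572e-6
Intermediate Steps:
F(A, h) = -63*h² + A*h (F(A, h) = A*h - 63*h² = -63*h² + A*h)
1/(-79043 + F(144, (Y(6, 5) + 1)*(-3))) = 1/(-79043 + ((4*5 + 1)*(-3))*(144 - 63*(4*5 + 1)*(-3))) = 1/(-79043 + ((20 + 1)*(-3))*(144 - 63*(20 + 1)*(-3))) = 1/(-79043 + (21*(-3))*(144 - 1323*(-3))) = 1/(-79043 - 63*(144 - 63*(-63))) = 1/(-79043 - 63*(144 + 3969)) = 1/(-79043 - 63*4113) = 1/(-79043 - 259119) = 1/(-338162) = -1/338162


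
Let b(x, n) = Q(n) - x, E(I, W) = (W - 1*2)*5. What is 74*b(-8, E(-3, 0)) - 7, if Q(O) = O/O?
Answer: 659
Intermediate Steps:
Q(O) = 1
E(I, W) = -10 + 5*W (E(I, W) = (W - 2)*5 = (-2 + W)*5 = -10 + 5*W)
b(x, n) = 1 - x
74*b(-8, E(-3, 0)) - 7 = 74*(1 - 1*(-8)) - 7 = 74*(1 + 8) - 7 = 74*9 - 7 = 666 - 7 = 659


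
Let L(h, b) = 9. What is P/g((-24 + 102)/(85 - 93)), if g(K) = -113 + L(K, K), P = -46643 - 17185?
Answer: 15957/26 ≈ 613.73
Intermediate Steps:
P = -63828
g(K) = -104 (g(K) = -113 + 9 = -104)
P/g((-24 + 102)/(85 - 93)) = -63828/(-104) = -63828*(-1/104) = 15957/26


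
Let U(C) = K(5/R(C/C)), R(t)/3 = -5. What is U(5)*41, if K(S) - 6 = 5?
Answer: 451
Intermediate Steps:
R(t) = -15 (R(t) = 3*(-5) = -15)
K(S) = 11 (K(S) = 6 + 5 = 11)
U(C) = 11
U(5)*41 = 11*41 = 451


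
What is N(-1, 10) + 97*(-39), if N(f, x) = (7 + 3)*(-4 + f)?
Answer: -3833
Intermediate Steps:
N(f, x) = -40 + 10*f (N(f, x) = 10*(-4 + f) = -40 + 10*f)
N(-1, 10) + 97*(-39) = (-40 + 10*(-1)) + 97*(-39) = (-40 - 10) - 3783 = -50 - 3783 = -3833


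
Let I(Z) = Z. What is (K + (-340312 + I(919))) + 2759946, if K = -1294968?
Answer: 1125585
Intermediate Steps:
(K + (-340312 + I(919))) + 2759946 = (-1294968 + (-340312 + 919)) + 2759946 = (-1294968 - 339393) + 2759946 = -1634361 + 2759946 = 1125585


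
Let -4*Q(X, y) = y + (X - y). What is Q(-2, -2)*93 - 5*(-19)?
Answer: 283/2 ≈ 141.50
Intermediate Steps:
Q(X, y) = -X/4 (Q(X, y) = -(y + (X - y))/4 = -X/4)
Q(-2, -2)*93 - 5*(-19) = -¼*(-2)*93 - 5*(-19) = (½)*93 + 95 = 93/2 + 95 = 283/2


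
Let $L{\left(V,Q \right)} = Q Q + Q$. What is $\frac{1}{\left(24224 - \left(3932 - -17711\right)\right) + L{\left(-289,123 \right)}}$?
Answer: $\frac{1}{17833} \approx 5.6076 \cdot 10^{-5}$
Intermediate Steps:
$L{\left(V,Q \right)} = Q + Q^{2}$ ($L{\left(V,Q \right)} = Q^{2} + Q = Q + Q^{2}$)
$\frac{1}{\left(24224 - \left(3932 - -17711\right)\right) + L{\left(-289,123 \right)}} = \frac{1}{\left(24224 - \left(3932 - -17711\right)\right) + 123 \left(1 + 123\right)} = \frac{1}{\left(24224 - \left(3932 + 17711\right)\right) + 123 \cdot 124} = \frac{1}{\left(24224 - 21643\right) + 15252} = \frac{1}{2581 + 15252} = \frac{1}{17833}$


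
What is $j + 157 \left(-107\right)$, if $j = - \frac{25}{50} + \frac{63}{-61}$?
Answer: $- \frac{2049665}{122} \approx -16801.0$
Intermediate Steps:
$j = - \frac{187}{122}$ ($j = \left(-25\right) \frac{1}{50} + 63 \left(- \frac{1}{61}\right) = - \frac{1}{2} - \frac{63}{61} = - \frac{187}{122} \approx -1.5328$)
$j + 157 \left(-107\right) = - \frac{187}{122} + 157 \left(-107\right) = - \frac{187}{122} - 16799 = - \frac{2049665}{122}$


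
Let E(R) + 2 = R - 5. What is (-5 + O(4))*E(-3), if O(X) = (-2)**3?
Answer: 130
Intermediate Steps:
E(R) = -7 + R (E(R) = -2 + (R - 5) = -2 + (-5 + R) = -7 + R)
O(X) = -8
(-5 + O(4))*E(-3) = (-5 - 8)*(-7 - 3) = -13*(-10) = 130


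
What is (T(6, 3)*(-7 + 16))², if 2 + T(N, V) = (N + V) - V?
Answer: 1296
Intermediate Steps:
T(N, V) = -2 + N (T(N, V) = -2 + ((N + V) - V) = -2 + N)
(T(6, 3)*(-7 + 16))² = ((-2 + 6)*(-7 + 16))² = (4*9)² = 36² = 1296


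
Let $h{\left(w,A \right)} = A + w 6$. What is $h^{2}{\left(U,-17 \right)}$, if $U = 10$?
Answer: $1849$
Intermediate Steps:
$h{\left(w,A \right)} = A + 6 w$
$h^{2}{\left(U,-17 \right)} = \left(-17 + 6 \cdot 10\right)^{2} = \left(-17 + 60\right)^{2} = 43^{2} = 1849$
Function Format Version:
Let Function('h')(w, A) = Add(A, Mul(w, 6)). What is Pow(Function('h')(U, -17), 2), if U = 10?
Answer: 1849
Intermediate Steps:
Function('h')(w, A) = Add(A, Mul(6, w))
Pow(Function('h')(U, -17), 2) = Pow(Add(-17, Mul(6, 10)), 2) = Pow(Add(-17, 60), 2) = Pow(43, 2) = 1849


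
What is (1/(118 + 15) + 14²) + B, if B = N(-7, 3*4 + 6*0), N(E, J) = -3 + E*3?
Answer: 22877/133 ≈ 172.01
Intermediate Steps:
N(E, J) = -3 + 3*E
B = -24 (B = -3 + 3*(-7) = -3 - 21 = -24)
(1/(118 + 15) + 14²) + B = (1/(118 + 15) + 14²) - 24 = (1/133 + 196) - 24 = 26069/133 - 24 = 22877/133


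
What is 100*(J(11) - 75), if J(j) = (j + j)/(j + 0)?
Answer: -7300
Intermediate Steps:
J(j) = 2 (J(j) = (2*j)/j = 2)
100*(J(11) - 75) = 100*(2 - 75) = 100*(-73) = -7300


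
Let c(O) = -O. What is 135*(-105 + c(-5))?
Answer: -13500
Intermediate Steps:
135*(-105 + c(-5)) = 135*(-105 - 1*(-5)) = 135*(-105 + 5) = 135*(-100) = -13500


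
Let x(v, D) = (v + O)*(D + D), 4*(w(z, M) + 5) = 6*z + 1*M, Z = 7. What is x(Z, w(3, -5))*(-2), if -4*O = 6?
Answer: 77/2 ≈ 38.500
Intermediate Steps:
O = -3/2 (O = -1/4*6 = -3/2 ≈ -1.5000)
w(z, M) = -5 + M/4 + 3*z/2 (w(z, M) = -5 + (6*z + 1*M)/4 = -5 + (6*z + M)/4 = -5 + (M + 6*z)/4 = -5 + (M/4 + 3*z/2) = -5 + M/4 + 3*z/2)
x(v, D) = 2*D*(-3/2 + v) (x(v, D) = (v - 3/2)*(D + D) = (-3/2 + v)*(2*D) = 2*D*(-3/2 + v))
x(Z, w(3, -5))*(-2) = ((-5 + (1/4)*(-5) + (3/2)*3)*(-3 + 2*7))*(-2) = ((-5 - 5/4 + 9/2)*(-3 + 14))*(-2) = -7/4*11*(-2) = -77/4*(-2) = 77/2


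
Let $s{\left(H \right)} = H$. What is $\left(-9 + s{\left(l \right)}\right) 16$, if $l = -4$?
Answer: $-208$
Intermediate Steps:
$\left(-9 + s{\left(l \right)}\right) 16 = \left(-9 - 4\right) 16 = \left(-13\right) 16 = -208$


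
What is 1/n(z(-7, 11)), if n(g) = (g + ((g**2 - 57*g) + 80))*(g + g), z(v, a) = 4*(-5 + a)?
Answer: -1/33024 ≈ -3.0281e-5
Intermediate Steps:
z(v, a) = -20 + 4*a
n(g) = 2*g*(80 + g**2 - 56*g) (n(g) = (g + (80 + g**2 - 57*g))*(2*g) = (80 + g**2 - 56*g)*(2*g) = 2*g*(80 + g**2 - 56*g))
1/n(z(-7, 11)) = 1/(2*(-20 + 4*11)*(80 + (-20 + 4*11)**2 - 56*(-20 + 4*11))) = 1/(2*(-20 + 44)*(80 + (-20 + 44)**2 - 56*(-20 + 44))) = 1/(2*24*(80 + 24**2 - 56*24)) = 1/(2*24*(80 + 576 - 1344)) = 1/(2*24*(-688)) = 1/(-33024) = -1/33024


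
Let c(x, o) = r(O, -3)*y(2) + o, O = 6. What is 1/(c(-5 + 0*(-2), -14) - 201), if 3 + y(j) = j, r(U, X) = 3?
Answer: -1/218 ≈ -0.0045872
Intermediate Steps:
y(j) = -3 + j
c(x, o) = -3 + o (c(x, o) = 3*(-3 + 2) + o = 3*(-1) + o = -3 + o)
1/(c(-5 + 0*(-2), -14) - 201) = 1/((-3 - 14) - 201) = 1/(-17 - 201) = 1/(-218) = -1/218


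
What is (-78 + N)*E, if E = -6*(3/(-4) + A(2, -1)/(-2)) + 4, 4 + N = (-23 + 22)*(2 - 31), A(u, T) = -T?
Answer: -1219/2 ≈ -609.50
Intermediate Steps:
N = 25 (N = -4 + (-23 + 22)*(2 - 31) = -4 - 1*(-29) = -4 + 29 = 25)
E = 23/2 (E = -6*(3/(-4) - 1*(-1)/(-2)) + 4 = -6*(3*(-1/4) + 1*(-1/2)) + 4 = -6*(-3/4 - 1/2) + 4 = -6*(-5/4) + 4 = 15/2 + 4 = 23/2 ≈ 11.500)
(-78 + N)*E = (-78 + 25)*(23/2) = -53*23/2 = -1219/2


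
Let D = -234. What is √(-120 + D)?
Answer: I*√354 ≈ 18.815*I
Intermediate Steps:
√(-120 + D) = √(-120 - 234) = √(-354) = I*√354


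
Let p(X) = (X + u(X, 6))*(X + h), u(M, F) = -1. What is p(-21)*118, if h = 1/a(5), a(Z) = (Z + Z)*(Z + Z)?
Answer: 1362251/25 ≈ 54490.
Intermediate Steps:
a(Z) = 4*Z² (a(Z) = (2*Z)*(2*Z) = 4*Z²)
h = 1/100 (h = 1/(4*5²) = 1/(4*25) = 1/100 ≈ 0.010000)
p(X) = (-1 + X)*(1/100 + X) (p(X) = (X - 1)*(X + 1/100) = (-1 + X)*(1/100 + X))
p(-21)*118 = (-1/100 + (-21)² - 99/100*(-21))*118 = (-1/100 + 441 + 2079/100)*118 = (23089/50)*118 = 1362251/25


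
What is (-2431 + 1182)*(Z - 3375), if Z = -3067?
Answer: 8046058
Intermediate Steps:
(-2431 + 1182)*(Z - 3375) = (-2431 + 1182)*(-3067 - 3375) = -1249*(-6442) = 8046058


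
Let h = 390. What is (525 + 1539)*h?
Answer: 804960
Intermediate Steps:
(525 + 1539)*h = (525 + 1539)*390 = 2064*390 = 804960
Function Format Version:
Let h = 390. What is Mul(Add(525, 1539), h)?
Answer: 804960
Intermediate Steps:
Mul(Add(525, 1539), h) = Mul(Add(525, 1539), 390) = Mul(2064, 390) = 804960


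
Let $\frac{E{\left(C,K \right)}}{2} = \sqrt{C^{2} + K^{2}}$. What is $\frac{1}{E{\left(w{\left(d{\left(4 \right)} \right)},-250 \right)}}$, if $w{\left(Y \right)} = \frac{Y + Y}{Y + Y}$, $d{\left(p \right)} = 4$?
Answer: $\frac{\sqrt{62501}}{125002} \approx 0.002$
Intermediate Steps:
$w{\left(Y \right)} = 1$ ($w{\left(Y \right)} = \frac{2 Y}{2 Y} = 2 Y \frac{1}{2 Y} = 1$)
$E{\left(C,K \right)} = 2 \sqrt{C^{2} + K^{2}}$
$\frac{1}{E{\left(w{\left(d{\left(4 \right)} \right)},-250 \right)}} = \frac{1}{2 \sqrt{1^{2} + \left(-250\right)^{2}}} = \frac{1}{2 \sqrt{1 + 62500}} = \frac{1}{2 \sqrt{62501}} = \frac{\sqrt{62501}}{125002}$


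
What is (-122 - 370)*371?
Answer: -182532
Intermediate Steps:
(-122 - 370)*371 = -492*371 = -182532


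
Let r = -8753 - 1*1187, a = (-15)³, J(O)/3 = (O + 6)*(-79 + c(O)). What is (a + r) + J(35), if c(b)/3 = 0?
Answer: -23032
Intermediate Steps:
c(b) = 0 (c(b) = 3*0 = 0)
J(O) = -1422 - 237*O (J(O) = 3*((O + 6)*(-79 + 0)) = 3*((6 + O)*(-79)) = 3*(-474 - 79*O) = -1422 - 237*O)
a = -3375
r = -9940 (r = -8753 - 1187 = -9940)
(a + r) + J(35) = (-3375 - 9940) + (-1422 - 237*35) = -13315 + (-1422 - 8295) = -13315 - 9717 = -23032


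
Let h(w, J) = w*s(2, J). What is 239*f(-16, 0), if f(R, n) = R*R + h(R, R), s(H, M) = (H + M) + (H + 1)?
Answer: 103248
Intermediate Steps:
s(H, M) = 1 + M + 2*H (s(H, M) = (H + M) + (1 + H) = 1 + M + 2*H)
h(w, J) = w*(5 + J) (h(w, J) = w*(1 + J + 2*2) = w*(1 + J + 4) = w*(5 + J))
f(R, n) = R² + R*(5 + R) (f(R, n) = R*R + R*(5 + R) = R² + R*(5 + R))
239*f(-16, 0) = 239*(-16*(5 + 2*(-16))) = 239*(-16*(5 - 32)) = 239*(-16*(-27)) = 239*432 = 103248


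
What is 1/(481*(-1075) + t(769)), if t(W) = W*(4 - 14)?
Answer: -1/524765 ≈ -1.9056e-6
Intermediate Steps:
t(W) = -10*W (t(W) = W*(-10) = -10*W)
1/(481*(-1075) + t(769)) = 1/(481*(-1075) - 10*769) = 1/(-517075 - 7690) = 1/(-524765) = -1/524765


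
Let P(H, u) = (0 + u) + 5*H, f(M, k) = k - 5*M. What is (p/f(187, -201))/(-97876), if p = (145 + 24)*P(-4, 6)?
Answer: -1183/55593568 ≈ -2.1279e-5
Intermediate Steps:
P(H, u) = u + 5*H
p = -2366 (p = (145 + 24)*(6 + 5*(-4)) = 169*(6 - 20) = 169*(-14) = -2366)
(p/f(187, -201))/(-97876) = -2366/(-201 - 5*187)/(-97876) = -2366/(-201 - 935)*(-1/97876) = -2366/(-1136)*(-1/97876) = -2366*(-1/1136)*(-1/97876) = (1183/568)*(-1/97876) = -1183/55593568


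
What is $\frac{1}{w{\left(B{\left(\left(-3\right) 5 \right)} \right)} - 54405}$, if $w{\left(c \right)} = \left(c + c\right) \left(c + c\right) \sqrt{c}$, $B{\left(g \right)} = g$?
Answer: $- \frac{403}{22015215} - \frac{4 i \sqrt{15}}{13209129} \approx -1.8306 \cdot 10^{-5} - 1.1728 \cdot 10^{-6} i$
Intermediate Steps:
$w{\left(c \right)} = 4 c^{\frac{5}{2}}$ ($w{\left(c \right)} = 2 c 2 c \sqrt{c} = 4 c^{2} \sqrt{c} = 4 c^{\frac{5}{2}}$)
$\frac{1}{w{\left(B{\left(\left(-3\right) 5 \right)} \right)} - 54405} = \frac{1}{4 \left(\left(-3\right) 5\right)^{\frac{5}{2}} - 54405} = \frac{1}{4 \left(-15\right)^{\frac{5}{2}} - 54405} = \frac{1}{4 \cdot 225 i \sqrt{15} - 54405} = \frac{1}{900 i \sqrt{15} - 54405} = \frac{1}{-54405 + 900 i \sqrt{15}}$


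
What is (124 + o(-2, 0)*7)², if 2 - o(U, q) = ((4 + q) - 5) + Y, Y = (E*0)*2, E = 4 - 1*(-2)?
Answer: 21025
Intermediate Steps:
E = 6 (E = 4 + 2 = 6)
Y = 0 (Y = (6*0)*2 = 0*2 = 0)
o(U, q) = 3 - q (o(U, q) = 2 - (((4 + q) - 5) + 0) = 2 - ((-1 + q) + 0) = 2 - (-1 + q) = 2 + (1 - q) = 3 - q)
(124 + o(-2, 0)*7)² = (124 + (3 - 1*0)*7)² = (124 + (3 + 0)*7)² = (124 + 3*7)² = (124 + 21)² = 145² = 21025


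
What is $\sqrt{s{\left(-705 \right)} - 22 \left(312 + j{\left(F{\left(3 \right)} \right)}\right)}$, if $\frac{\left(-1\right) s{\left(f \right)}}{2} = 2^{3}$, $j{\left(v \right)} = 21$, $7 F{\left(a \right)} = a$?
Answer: $i \sqrt{7342} \approx 85.685 i$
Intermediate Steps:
$F{\left(a \right)} = \frac{a}{7}$
$s{\left(f \right)} = -16$ ($s{\left(f \right)} = - 2 \cdot 2^{3} = \left(-2\right) 8 = -16$)
$\sqrt{s{\left(-705 \right)} - 22 \left(312 + j{\left(F{\left(3 \right)} \right)}\right)} = \sqrt{-16 - 22 \left(312 + 21\right)} = \sqrt{-16 - 7326} = \sqrt{-7342} = i \sqrt{7342}$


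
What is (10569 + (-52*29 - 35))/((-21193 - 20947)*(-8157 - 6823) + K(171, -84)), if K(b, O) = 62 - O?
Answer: 4513/315628673 ≈ 1.4298e-5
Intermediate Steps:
(10569 + (-52*29 - 35))/((-21193 - 20947)*(-8157 - 6823) + K(171, -84)) = (10569 + (-52*29 - 35))/((-21193 - 20947)*(-8157 - 6823) + (62 - 1*(-84))) = (10569 + (-1508 - 35))/(-42140*(-14980) + (62 + 84)) = (10569 - 1543)/(631257200 + 146) = 9026/631257346 = 9026*(1/631257346) = 4513/315628673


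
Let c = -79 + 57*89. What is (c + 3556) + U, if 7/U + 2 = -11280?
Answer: 96461093/11282 ≈ 8550.0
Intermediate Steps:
c = 4994 (c = -79 + 5073 = 4994)
U = -7/11282 (U = 7/(-2 - 11280) = 7/(-11282) = 7*(-1/11282) = -7/11282 ≈ -0.00062046)
(c + 3556) + U = (4994 + 3556) - 7/11282 = 8550 - 7/11282 = 96461093/11282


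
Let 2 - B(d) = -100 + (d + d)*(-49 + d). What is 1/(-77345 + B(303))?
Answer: -1/231167 ≈ -4.3259e-6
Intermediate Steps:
B(d) = 102 - 2*d*(-49 + d) (B(d) = 2 - (-100 + (d + d)*(-49 + d)) = 2 - (-100 + (2*d)*(-49 + d)) = 2 - (-100 + 2*d*(-49 + d)) = 2 + (100 - 2*d*(-49 + d)) = 102 - 2*d*(-49 + d))
1/(-77345 + B(303)) = 1/(-77345 + (102 - 2*303² + 98*303)) = 1/(-77345 + (102 - 2*91809 + 29694)) = 1/(-77345 + (102 - 183618 + 29694)) = 1/(-77345 - 153822) = 1/(-231167) = -1/231167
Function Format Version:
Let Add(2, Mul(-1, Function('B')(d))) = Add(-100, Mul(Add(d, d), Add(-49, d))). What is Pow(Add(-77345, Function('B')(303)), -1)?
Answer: Rational(-1, 231167) ≈ -4.3259e-6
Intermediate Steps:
Function('B')(d) = Add(102, Mul(-2, d, Add(-49, d))) (Function('B')(d) = Add(2, Mul(-1, Add(-100, Mul(Add(d, d), Add(-49, d))))) = Add(2, Mul(-1, Add(-100, Mul(Mul(2, d), Add(-49, d))))) = Add(2, Mul(-1, Add(-100, Mul(2, d, Add(-49, d))))) = Add(2, Add(100, Mul(-2, d, Add(-49, d)))) = Add(102, Mul(-2, d, Add(-49, d))))
Pow(Add(-77345, Function('B')(303)), -1) = Pow(Add(-77345, Add(102, Mul(-2, Pow(303, 2)), Mul(98, 303))), -1) = Pow(Add(-77345, Add(102, Mul(-2, 91809), 29694)), -1) = Pow(Add(-77345, Add(102, -183618, 29694)), -1) = Pow(Add(-77345, -153822), -1) = Pow(-231167, -1) = Rational(-1, 231167)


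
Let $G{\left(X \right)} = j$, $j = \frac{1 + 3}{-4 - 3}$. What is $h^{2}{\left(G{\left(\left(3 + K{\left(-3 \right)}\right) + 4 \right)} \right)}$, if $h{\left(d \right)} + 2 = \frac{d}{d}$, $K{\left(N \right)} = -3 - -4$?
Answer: $1$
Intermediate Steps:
$K{\left(N \right)} = 1$ ($K{\left(N \right)} = -3 + 4 = 1$)
$j = - \frac{4}{7}$ ($j = \frac{4}{-7} = 4 \left(- \frac{1}{7}\right) = - \frac{4}{7} \approx -0.57143$)
$G{\left(X \right)} = - \frac{4}{7}$
$h{\left(d \right)} = -1$ ($h{\left(d \right)} = -2 + \frac{d}{d} = -2 + 1 = -1$)
$h^{2}{\left(G{\left(\left(3 + K{\left(-3 \right)}\right) + 4 \right)} \right)} = \left(-1\right)^{2} = 1$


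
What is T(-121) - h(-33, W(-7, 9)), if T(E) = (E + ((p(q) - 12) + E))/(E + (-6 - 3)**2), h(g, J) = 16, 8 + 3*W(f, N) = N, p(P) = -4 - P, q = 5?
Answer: -377/40 ≈ -9.4250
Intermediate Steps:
W(f, N) = -8/3 + N/3
T(E) = (-21 + 2*E)/(81 + E) (T(E) = (E + (((-4 - 1*5) - 12) + E))/(E + (-6 - 3)**2) = (E + (((-4 - 5) - 12) + E))/(E + (-9)**2) = (E + ((-9 - 12) + E))/(E + 81) = (E + (-21 + E))/(81 + E) = (-21 + 2*E)/(81 + E))
T(-121) - h(-33, W(-7, 9)) = (-21 + 2*(-121))/(81 - 121) - 1*16 = (-21 - 242)/(-40) - 16 = -1/40*(-263) - 16 = 263/40 - 16 = -377/40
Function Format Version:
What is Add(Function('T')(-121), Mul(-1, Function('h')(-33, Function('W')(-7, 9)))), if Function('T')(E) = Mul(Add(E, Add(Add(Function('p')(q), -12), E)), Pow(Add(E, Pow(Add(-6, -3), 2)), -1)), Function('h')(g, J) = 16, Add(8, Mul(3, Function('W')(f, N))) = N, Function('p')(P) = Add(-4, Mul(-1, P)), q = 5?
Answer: Rational(-377, 40) ≈ -9.4250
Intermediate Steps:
Function('W')(f, N) = Add(Rational(-8, 3), Mul(Rational(1, 3), N))
Function('T')(E) = Mul(Pow(Add(81, E), -1), Add(-21, Mul(2, E))) (Function('T')(E) = Mul(Add(E, Add(Add(Add(-4, Mul(-1, 5)), -12), E)), Pow(Add(E, Pow(Add(-6, -3), 2)), -1)) = Mul(Add(E, Add(Add(Add(-4, -5), -12), E)), Pow(Add(E, Pow(-9, 2)), -1)) = Mul(Add(E, Add(Add(-9, -12), E)), Pow(Add(E, 81), -1)) = Mul(Add(E, Add(-21, E)), Pow(Add(81, E), -1)) = Mul(Add(-21, Mul(2, E)), Pow(Add(81, E), -1)) = Mul(Pow(Add(81, E), -1), Add(-21, Mul(2, E))))
Add(Function('T')(-121), Mul(-1, Function('h')(-33, Function('W')(-7, 9)))) = Add(Mul(Pow(Add(81, -121), -1), Add(-21, Mul(2, -121))), Mul(-1, 16)) = Add(Mul(Pow(-40, -1), Add(-21, -242)), -16) = Add(Mul(Rational(-1, 40), -263), -16) = Add(Rational(263, 40), -16) = Rational(-377, 40)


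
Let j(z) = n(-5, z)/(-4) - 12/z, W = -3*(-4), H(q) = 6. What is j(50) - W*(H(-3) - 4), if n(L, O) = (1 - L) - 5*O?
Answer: 919/25 ≈ 36.760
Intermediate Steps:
n(L, O) = 1 - L - 5*O
W = 12
j(z) = -3/2 - 12/z + 5*z/4 (j(z) = (1 - 1*(-5) - 5*z)/(-4) - 12/z = (1 + 5 - 5*z)*(-1/4) - 12/z = (6 - 5*z)*(-1/4) - 12/z = (-3/2 + 5*z/4) - 12/z = -3/2 - 12/z + 5*z/4)
j(50) - W*(H(-3) - 4) = (1/4)*(-48 + 50*(-6 + 5*50))/50 - 12*(6 - 4) = (1/4)*(1/50)*(-48 + 50*(-6 + 250)) - 12*2 = (1/4)*(1/50)*(-48 + 50*244) - 1*24 = (1/4)*(1/50)*(-48 + 12200) - 24 = (1/4)*(1/50)*12152 - 24 = 1519/25 - 24 = 919/25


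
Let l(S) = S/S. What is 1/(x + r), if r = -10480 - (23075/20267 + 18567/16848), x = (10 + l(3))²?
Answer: -2918448/30238741849 ≈ -9.6514e-5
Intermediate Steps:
l(S) = 1
x = 121 (x = (10 + 1)² = 11² = 121)
r = -30591874057/2918448 (r = -10480 - (23075*(1/20267) + 18567*(1/16848)) = -10480 - (1775/1559 + 2063/1872) = -10480 - 1*6539017/2918448 = -10480 - 6539017/2918448 = -30591874057/2918448 ≈ -10482.)
1/(x + r) = 1/(121 - 30591874057/2918448) = 1/(-30238741849/2918448) = -2918448/30238741849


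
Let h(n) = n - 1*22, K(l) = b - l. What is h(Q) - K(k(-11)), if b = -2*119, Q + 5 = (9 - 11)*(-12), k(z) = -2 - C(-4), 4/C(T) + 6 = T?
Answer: 1167/5 ≈ 233.40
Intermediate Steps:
C(T) = 4/(-6 + T)
k(z) = -8/5 (k(z) = -2 - 4/(-6 - 4) = -2 - 4/(-10) = -2 - 4*(-1)/10 = -2 - 1*(-⅖) = -2 + ⅖ = -8/5)
Q = 19 (Q = -5 + (9 - 11)*(-12) = -5 - 2*(-12) = -5 + 24 = 19)
b = -238
K(l) = -238 - l
h(n) = -22 + n (h(n) = n - 22 = -22 + n)
h(Q) - K(k(-11)) = (-22 + 19) - (-238 - 1*(-8/5)) = -3 - (-238 + 8/5) = -3 - 1*(-1182/5) = -3 + 1182/5 = 1167/5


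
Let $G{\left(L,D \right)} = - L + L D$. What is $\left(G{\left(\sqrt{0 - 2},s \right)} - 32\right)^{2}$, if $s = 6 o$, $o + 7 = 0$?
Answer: $-2674 + 2752 i \sqrt{2} \approx -2674.0 + 3891.9 i$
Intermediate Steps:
$o = -7$ ($o = -7 + 0 = -7$)
$s = -42$ ($s = 6 \left(-7\right) = -42$)
$G{\left(L,D \right)} = - L + D L$
$\left(G{\left(\sqrt{0 - 2},s \right)} - 32\right)^{2} = \left(\sqrt{0 - 2} \left(-1 - 42\right) - 32\right)^{2} = \left(\sqrt{-2} \left(-43\right) - 32\right)^{2} = \left(i \sqrt{2} \left(-43\right) - 32\right)^{2} = \left(- 43 i \sqrt{2} - 32\right)^{2} = \left(-32 - 43 i \sqrt{2}\right)^{2}$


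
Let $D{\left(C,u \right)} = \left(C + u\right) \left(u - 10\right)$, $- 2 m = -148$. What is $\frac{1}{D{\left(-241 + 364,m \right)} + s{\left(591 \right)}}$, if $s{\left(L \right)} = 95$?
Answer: $\frac{1}{12703} \approx 7.8722 \cdot 10^{-5}$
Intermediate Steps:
$m = 74$ ($m = \left(- \frac{1}{2}\right) \left(-148\right) = 74$)
$D{\left(C,u \right)} = \left(-10 + u\right) \left(C + u\right)$ ($D{\left(C,u \right)} = \left(C + u\right) \left(-10 + u\right) = \left(-10 + u\right) \left(C + u\right)$)
$\frac{1}{D{\left(-241 + 364,m \right)} + s{\left(591 \right)}} = \frac{1}{\left(74^{2} - 10 \left(-241 + 364\right) - 740 + \left(-241 + 364\right) 74\right) + 95} = \frac{1}{\left(5476 - 1230 - 740 + 123 \cdot 74\right) + 95} = \frac{1}{\left(5476 - 1230 - 740 + 9102\right) + 95} = \frac{1}{12608 + 95} = \frac{1}{12703}$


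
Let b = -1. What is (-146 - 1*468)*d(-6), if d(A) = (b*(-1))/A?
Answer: 307/3 ≈ 102.33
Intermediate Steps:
d(A) = 1/A (d(A) = (-1*(-1))/A = 1/A)
(-146 - 1*468)*d(-6) = (-146 - 1*468)/(-6) = (-146 - 468)*(-⅙) = -614*(-⅙) = 307/3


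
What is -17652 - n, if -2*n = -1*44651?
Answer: -79955/2 ≈ -39978.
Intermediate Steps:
n = 44651/2 (n = -(-1)*44651/2 = -½*(-44651) = 44651/2 ≈ 22326.)
-17652 - n = -17652 - 1*44651/2 = -17652 - 44651/2 = -79955/2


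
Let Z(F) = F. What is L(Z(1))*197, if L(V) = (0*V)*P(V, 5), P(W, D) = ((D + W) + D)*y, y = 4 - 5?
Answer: 0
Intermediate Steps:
y = -1
P(W, D) = -W - 2*D (P(W, D) = ((D + W) + D)*(-1) = (W + 2*D)*(-1) = -W - 2*D)
L(V) = 0 (L(V) = (0*V)*(-V - 2*5) = 0*(-V - 10) = 0*(-10 - V) = 0)
L(Z(1))*197 = 0*197 = 0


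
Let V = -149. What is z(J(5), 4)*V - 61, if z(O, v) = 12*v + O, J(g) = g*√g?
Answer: -7213 - 745*√5 ≈ -8878.9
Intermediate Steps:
J(g) = g^(3/2)
z(O, v) = O + 12*v
z(J(5), 4)*V - 61 = (5^(3/2) + 12*4)*(-149) - 61 = (5*√5 + 48)*(-149) - 61 = (48 + 5*√5)*(-149) - 61 = (-7152 - 745*√5) - 61 = -7213 - 745*√5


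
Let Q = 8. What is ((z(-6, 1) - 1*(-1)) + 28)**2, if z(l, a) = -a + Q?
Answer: 1296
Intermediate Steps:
z(l, a) = 8 - a (z(l, a) = -a + 8 = 8 - a)
((z(-6, 1) - 1*(-1)) + 28)**2 = (((8 - 1*1) - 1*(-1)) + 28)**2 = (((8 - 1) + 1) + 28)**2 = ((7 + 1) + 28)**2 = (8 + 28)**2 = 36**2 = 1296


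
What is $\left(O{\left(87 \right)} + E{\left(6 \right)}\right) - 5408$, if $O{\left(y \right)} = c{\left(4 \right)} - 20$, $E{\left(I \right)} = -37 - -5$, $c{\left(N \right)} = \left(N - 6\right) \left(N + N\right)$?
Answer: $-5476$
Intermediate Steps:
$c{\left(N \right)} = 2 N \left(-6 + N\right)$ ($c{\left(N \right)} = \left(-6 + N\right) 2 N = 2 N \left(-6 + N\right)$)
$E{\left(I \right)} = -32$ ($E{\left(I \right)} = -37 + 5 = -32$)
$O{\left(y \right)} = -36$ ($O{\left(y \right)} = 2 \cdot 4 \left(-6 + 4\right) - 20 = 2 \cdot 4 \left(-2\right) - 20 = -16 - 20 = -36$)
$\left(O{\left(87 \right)} + E{\left(6 \right)}\right) - 5408 = \left(-36 - 32\right) - 5408 = -68 - 5408 = -5476$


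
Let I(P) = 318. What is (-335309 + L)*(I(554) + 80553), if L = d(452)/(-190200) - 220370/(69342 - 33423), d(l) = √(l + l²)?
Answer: -324675077280337/11973 - 26957*√51189/31700 ≈ -2.7117e+10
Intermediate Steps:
L = -220370/35919 - √51189/95100 (L = √(452*(1 + 452))/(-190200) - 220370/(69342 - 33423) = √(452*453)*(-1/190200) - 220370/35919 = √204756*(-1/190200) - 220370*1/35919 = (2*√51189)*(-1/190200) - 220370/35919 = -√51189/95100 - 220370/35919 = -220370/35919 - √51189/95100 ≈ -6.1376)
(-335309 + L)*(I(554) + 80553) = (-335309 + (-220370/35919 - √51189/95100))*(318 + 80553) = (-12044184341/35919 - √51189/95100)*80871 = -324675077280337/11973 - 26957*√51189/31700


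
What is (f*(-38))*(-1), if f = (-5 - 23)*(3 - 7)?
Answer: 4256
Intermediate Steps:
f = 112 (f = -28*(-4) = 112)
(f*(-38))*(-1) = (112*(-38))*(-1) = -4256*(-1) = 4256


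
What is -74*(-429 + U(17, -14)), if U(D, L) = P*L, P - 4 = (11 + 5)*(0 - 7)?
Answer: -80142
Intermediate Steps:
P = -108 (P = 4 + (11 + 5)*(0 - 7) = 4 + 16*(-7) = 4 - 112 = -108)
U(D, L) = -108*L
-74*(-429 + U(17, -14)) = -74*(-429 - 108*(-14)) = -74*(-429 + 1512) = -74*1083 = -80142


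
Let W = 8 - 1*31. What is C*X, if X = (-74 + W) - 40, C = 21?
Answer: -2877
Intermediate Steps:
W = -23 (W = 8 - 31 = -23)
X = -137 (X = (-74 - 23) - 40 = -97 - 40 = -137)
C*X = 21*(-137) = -2877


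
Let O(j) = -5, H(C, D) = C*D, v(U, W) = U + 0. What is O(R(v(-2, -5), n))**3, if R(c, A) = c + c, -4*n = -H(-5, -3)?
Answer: -125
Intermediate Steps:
v(U, W) = U
n = 15/4 (n = -(-1)*(-5*(-3))/4 = -(-1)*15/4 = -1/4*(-15) = 15/4 ≈ 3.7500)
R(c, A) = 2*c
O(R(v(-2, -5), n))**3 = (-5)**3 = -125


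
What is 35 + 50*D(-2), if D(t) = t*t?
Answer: 235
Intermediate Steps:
D(t) = t²
35 + 50*D(-2) = 35 + 50*(-2)² = 35 + 50*4 = 35 + 200 = 235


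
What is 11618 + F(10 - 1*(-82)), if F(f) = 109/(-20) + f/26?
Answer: 3020183/260 ≈ 11616.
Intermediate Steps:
F(f) = -109/20 + f/26 (F(f) = 109*(-1/20) + f*(1/26) = -109/20 + f/26)
11618 + F(10 - 1*(-82)) = 11618 + (-109/20 + (10 - 1*(-82))/26) = 11618 + (-109/20 + (10 + 82)/26) = 11618 + (-109/20 + (1/26)*92) = 11618 + (-109/20 + 46/13) = 11618 - 497/260 = 3020183/260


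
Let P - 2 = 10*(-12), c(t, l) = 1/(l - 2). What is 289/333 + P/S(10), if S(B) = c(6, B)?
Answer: -314063/333 ≈ -943.13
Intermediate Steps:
c(t, l) = 1/(-2 + l)
P = -118 (P = 2 + 10*(-12) = 2 - 120 = -118)
S(B) = 1/(-2 + B)
289/333 + P/S(10) = 289/333 - 118/(1/(-2 + 10)) = 289*(1/333) - 118/(1/8) = 289/333 - 118/⅛ = 289/333 - 118*8 = 289/333 - 944 = -314063/333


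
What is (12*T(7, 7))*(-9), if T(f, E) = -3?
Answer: 324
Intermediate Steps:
(12*T(7, 7))*(-9) = (12*(-3))*(-9) = -36*(-9) = 324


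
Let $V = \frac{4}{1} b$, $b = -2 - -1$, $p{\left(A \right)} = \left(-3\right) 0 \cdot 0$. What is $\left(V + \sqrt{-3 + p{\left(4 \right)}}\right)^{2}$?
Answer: $\left(4 - i \sqrt{3}\right)^{2} \approx 13.0 - 13.856 i$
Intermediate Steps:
$p{\left(A \right)} = 0$ ($p{\left(A \right)} = 0 \cdot 0 = 0$)
$b = -1$ ($b = -2 + 1 = -1$)
$V = -4$ ($V = \frac{4}{1} \left(-1\right) = 4 \cdot 1 \left(-1\right) = 4 \left(-1\right) = -4$)
$\left(V + \sqrt{-3 + p{\left(4 \right)}}\right)^{2} = \left(-4 + \sqrt{-3 + 0}\right)^{2} = \left(-4 + \sqrt{-3}\right)^{2} = \left(-4 + i \sqrt{3}\right)^{2}$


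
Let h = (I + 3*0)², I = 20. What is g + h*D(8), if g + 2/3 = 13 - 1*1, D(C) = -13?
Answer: -15566/3 ≈ -5188.7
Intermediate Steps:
g = 34/3 (g = -⅔ + (13 - 1*1) = -⅔ + (13 - 1) = -⅔ + 12 = 34/3 ≈ 11.333)
h = 400 (h = (20 + 3*0)² = (20 + 0)² = 20² = 400)
g + h*D(8) = 34/3 + 400*(-13) = 34/3 - 5200 = -15566/3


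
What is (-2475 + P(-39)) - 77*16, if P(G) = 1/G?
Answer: -144574/39 ≈ -3707.0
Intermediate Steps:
(-2475 + P(-39)) - 77*16 = (-2475 + 1/(-39)) - 77*16 = (-2475 - 1/39) - 1232 = -96526/39 - 1232 = -144574/39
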